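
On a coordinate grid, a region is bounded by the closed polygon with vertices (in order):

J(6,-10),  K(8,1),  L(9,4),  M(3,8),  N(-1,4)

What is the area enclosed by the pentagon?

Apply the surveyor's formula: 2A = Σ (x_i·y_{i+1} − x_{i+1}·y_i), indices taken mod 5.
J→K: (6)(1) − (8)(-10) = 86
K→L: (8)(4) − (9)(1) = 23
L→M: (9)(8) − (3)(4) = 60
M→N: (3)(4) − (-1)(8) = 20
N→J: (-1)(-10) − (6)(4) = -14
Σ = 175
Area = |Σ|/2 = 87.5.

87.5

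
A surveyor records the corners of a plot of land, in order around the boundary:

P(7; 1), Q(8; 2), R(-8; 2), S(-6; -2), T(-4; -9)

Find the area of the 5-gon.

Apply Gauss's area formula: 2A = Σ (x_i·y_{i+1} − x_{i+1}·y_i), indices taken mod 5.
Cross-terms: 6, 32, 28, 46, 59  ⇒  Σ = 171
Area = |Σ|/2 = 85.5.

85.5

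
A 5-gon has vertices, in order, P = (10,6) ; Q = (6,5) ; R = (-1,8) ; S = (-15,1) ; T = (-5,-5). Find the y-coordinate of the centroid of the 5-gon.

Apply the surveyor's formula. First the cross-terms c_i = x_i·y_{i+1} − x_{i+1}·y_i:
  14, 53, 119, 80, 20  ⇒  2A = 286, A = 143.
Then Σ (y_i + y_{i+1})·c_i = 1614, so ȳ = 1614 / (6·143) = 269/143.

269/143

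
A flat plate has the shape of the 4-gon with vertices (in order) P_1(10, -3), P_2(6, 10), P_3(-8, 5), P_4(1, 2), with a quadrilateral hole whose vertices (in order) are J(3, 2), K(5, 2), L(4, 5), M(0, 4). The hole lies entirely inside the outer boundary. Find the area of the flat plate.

Outer boundary:
Apply the shoelace (surveyor's) formula: 2A = Σ (x_i·y_{i+1} − x_{i+1}·y_i), indices taken mod 4.
Σ = (118) + (110) + (-21) + (-23) = 184
Area = |Σ|/2 = 92.
Hole:
Apply the shoelace (surveyor's) formula: 2A = Σ (x_i·y_{i+1} − x_{i+1}·y_i), indices taken mod 4.
J→K: (3)(2) − (5)(2) = -4
K→L: (5)(5) − (4)(2) = 17
L→M: (4)(4) − (0)(5) = 16
M→J: (0)(2) − (3)(4) = -12
Σ = 17
Area = |Σ|/2 = 8.5.
Net area = 92 − 8.5 = 83.5.

83.5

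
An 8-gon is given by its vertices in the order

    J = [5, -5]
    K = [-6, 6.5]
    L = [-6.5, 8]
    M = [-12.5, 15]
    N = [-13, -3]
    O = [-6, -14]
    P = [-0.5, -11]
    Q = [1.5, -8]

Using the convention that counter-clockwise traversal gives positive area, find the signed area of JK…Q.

253.875

Σ = (2.5) + (-5.75) + (2.5) + (232.5) + (164) + (59) + (20.5) + (32.5) = 507.75
Signed area = Σ/2 = 253.875 (positive ⇒ counter-clockwise traversal).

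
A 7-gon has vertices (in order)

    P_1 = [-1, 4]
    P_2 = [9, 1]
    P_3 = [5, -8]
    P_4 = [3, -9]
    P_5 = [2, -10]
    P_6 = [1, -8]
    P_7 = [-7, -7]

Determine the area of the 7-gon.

Apply the surveyor's formula: 2A = Σ (x_i·y_{i+1} − x_{i+1}·y_i), indices taken mod 7.
Σ = (-37) + (-77) + (-21) + (-12) + (-6) + (-63) + (-35) = -251
Area = |Σ|/2 = 125.5.

125.5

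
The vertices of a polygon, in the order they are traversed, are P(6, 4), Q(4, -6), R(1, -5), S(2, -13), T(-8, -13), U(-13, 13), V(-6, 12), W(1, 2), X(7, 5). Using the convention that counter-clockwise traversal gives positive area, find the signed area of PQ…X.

Σ = (-52) + (-14) + (-3) + (-130) + (-273) + (-78) + (-24) + (-9) + (-2) = -585
Signed area = Σ/2 = -292.5 (negative ⇒ clockwise traversal).

-292.5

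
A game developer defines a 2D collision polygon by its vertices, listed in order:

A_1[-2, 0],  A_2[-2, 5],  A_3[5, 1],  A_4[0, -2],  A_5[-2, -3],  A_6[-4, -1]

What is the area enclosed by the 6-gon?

Apply the shoelace (surveyor's) formula: 2A = Σ (x_i·y_{i+1} − x_{i+1}·y_i), indices taken mod 6.
Σ = (-10) + (-27) + (-10) + (-4) + (-10) + (-2) = -63
Area = |Σ|/2 = 31.5.

31.5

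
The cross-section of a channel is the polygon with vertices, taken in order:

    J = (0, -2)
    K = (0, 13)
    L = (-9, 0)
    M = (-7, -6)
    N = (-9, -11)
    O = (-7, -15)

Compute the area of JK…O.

133

Σ = (0) + (117) + (54) + (23) + (58) + (14) = 266
Area = |Σ|/2 = 133.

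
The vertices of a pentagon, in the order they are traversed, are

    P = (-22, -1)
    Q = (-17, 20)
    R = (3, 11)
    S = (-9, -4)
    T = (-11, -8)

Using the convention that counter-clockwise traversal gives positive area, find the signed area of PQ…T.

Apply Gauss's area formula: 2A = Σ (x_i·y_{i+1} − x_{i+1}·y_i), indices taken mod 5.
P→Q: (-22)(20) − (-17)(-1) = -457
Q→R: (-17)(11) − (3)(20) = -247
R→S: (3)(-4) − (-9)(11) = 87
S→T: (-9)(-8) − (-11)(-4) = 28
T→P: (-11)(-1) − (-22)(-8) = -165
Σ = -754
Signed area = Σ/2 = -377 (negative ⇒ clockwise traversal).

-377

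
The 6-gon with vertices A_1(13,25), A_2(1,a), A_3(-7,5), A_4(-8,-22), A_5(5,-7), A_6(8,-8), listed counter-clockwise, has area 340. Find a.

Write out the shoelace sum; only the two edges meeting at A_2 involve a:
2·Area = [(13·a − 1·25) + (1·5 − (-7)·a)] + 680
       = 20·a + 660 = 680
⇒ a = 1.

1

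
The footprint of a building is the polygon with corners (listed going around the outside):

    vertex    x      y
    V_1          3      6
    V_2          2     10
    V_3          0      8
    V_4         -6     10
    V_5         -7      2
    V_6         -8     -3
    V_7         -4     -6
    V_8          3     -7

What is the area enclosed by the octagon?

Cross-terms: 18, 16, 48, 58, 37, 36, 46, 39  ⇒  Σ = 298
Area = |Σ|/2 = 149.

149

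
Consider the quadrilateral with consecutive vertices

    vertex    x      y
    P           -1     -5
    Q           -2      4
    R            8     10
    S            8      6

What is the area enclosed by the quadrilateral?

Apply the shoelace formula: 2A = Σ (x_i·y_{i+1} − x_{i+1}·y_i), indices taken mod 4.
Σ = (-14) + (-52) + (-32) + (-34) = -132
Area = |Σ|/2 = 66.

66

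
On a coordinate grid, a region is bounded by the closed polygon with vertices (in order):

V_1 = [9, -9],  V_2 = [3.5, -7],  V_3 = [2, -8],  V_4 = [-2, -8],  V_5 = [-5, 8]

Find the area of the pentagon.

80.25

Apply Gauss's area formula: 2A = Σ (x_i·y_{i+1} − x_{i+1}·y_i), indices taken mod 5.
V_1→V_2: (9)(-7) − (3.5)(-9) = -31.5
V_2→V_3: (3.5)(-8) − (2)(-7) = -14
V_3→V_4: (2)(-8) − (-2)(-8) = -32
V_4→V_5: (-2)(8) − (-5)(-8) = -56
V_5→V_1: (-5)(-9) − (9)(8) = -27
Σ = -160.5
Area = |Σ|/2 = 80.25.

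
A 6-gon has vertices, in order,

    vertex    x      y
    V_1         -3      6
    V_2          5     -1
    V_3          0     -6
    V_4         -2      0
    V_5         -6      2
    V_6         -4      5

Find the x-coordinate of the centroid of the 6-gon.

Apply the surveyor's formula. First the cross-terms c_i = x_i·y_{i+1} − x_{i+1}·y_i:
  -27, -30, -12, -4, -22, -9  ⇒  2A = -104, A = -52.
Then Σ (x_i + x_{i+1})·c_i = 135, so x̄ = 135 / (6·(-52)) = -45/104.

-45/104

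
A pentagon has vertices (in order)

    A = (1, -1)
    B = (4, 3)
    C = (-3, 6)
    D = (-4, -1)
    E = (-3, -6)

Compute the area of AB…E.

48.5

Σ = (7) + (33) + (27) + (21) + (9) = 97
Area = |Σ|/2 = 48.5.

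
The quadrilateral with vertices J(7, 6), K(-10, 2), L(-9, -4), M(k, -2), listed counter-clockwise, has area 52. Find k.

Write out the shoelace sum; only the two edges meeting at M involve k:
2·Area = [((-9)·(-2) − k·(-4)) + (k·6 − 7·(-2))] + 132
       = 10·k + 164 = 104
⇒ k = -6.

-6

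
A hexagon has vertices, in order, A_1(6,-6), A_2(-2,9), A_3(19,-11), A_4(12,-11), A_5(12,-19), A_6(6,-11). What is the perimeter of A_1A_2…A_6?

76

|A_1A_2| = √((-8)² + (15)²) = √289 = 17
|A_2A_3| = √((21)² + (-20)²) = √841 = 29
|A_3A_4| = √((-7)² + (0)²) = √49 = 7
|A_4A_5| = √((0)² + (-8)²) = √64 = 8
|A_5A_6| = √((-6)² + (8)²) = √100 = 10
|A_6A_1| = √((0)² + (5)²) = √25 = 5
Perimeter = 17 + 29 + 7 + 8 + 10 + 5 = 76.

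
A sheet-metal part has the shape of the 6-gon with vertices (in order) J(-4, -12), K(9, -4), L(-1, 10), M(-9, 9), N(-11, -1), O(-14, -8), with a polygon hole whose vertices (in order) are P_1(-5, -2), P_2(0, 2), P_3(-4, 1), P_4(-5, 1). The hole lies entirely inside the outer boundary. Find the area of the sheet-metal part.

297.5

Outer boundary:
J→K: (-4)(-4) − (9)(-12) = 124
K→L: (9)(10) − (-1)(-4) = 86
L→M: (-1)(9) − (-9)(10) = 81
M→N: (-9)(-1) − (-11)(9) = 108
N→O: (-11)(-8) − (-14)(-1) = 74
O→J: (-14)(-12) − (-4)(-8) = 136
Σ = 609
Area = |Σ|/2 = 304.5.
Hole:
Apply the shoelace (surveyor's) formula: 2A = Σ (x_i·y_{i+1} − x_{i+1}·y_i), indices taken mod 4.
Cross-terms: -10, 8, 1, 15  ⇒  Σ = 14
Area = |Σ|/2 = 7.
Net area = 304.5 − 7 = 297.5.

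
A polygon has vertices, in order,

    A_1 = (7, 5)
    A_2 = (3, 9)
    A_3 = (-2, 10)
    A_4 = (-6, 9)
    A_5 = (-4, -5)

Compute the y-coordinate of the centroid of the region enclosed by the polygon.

Apply Gauss's area formula. First the cross-terms c_i = x_i·y_{i+1} − x_{i+1}·y_i:
  48, 48, 42, 66, 15  ⇒  2A = 219, A = 109.5.
Then Σ (y_i + y_{i+1})·c_i = 2646, so ȳ = 2646 / (6·109.5) = 294/73.

294/73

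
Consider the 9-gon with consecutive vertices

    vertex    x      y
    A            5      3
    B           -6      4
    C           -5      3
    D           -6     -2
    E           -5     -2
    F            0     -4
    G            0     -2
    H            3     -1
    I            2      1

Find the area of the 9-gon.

51

Σ = (38) + (2) + (28) + (2) + (20) + (0) + (6) + (5) + (1) = 102
Area = |Σ|/2 = 51.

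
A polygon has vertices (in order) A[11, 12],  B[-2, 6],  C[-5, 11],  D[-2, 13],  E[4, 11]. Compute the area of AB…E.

46

Σ = (90) + (8) + (-43) + (-74) + (-73) = -92
Area = |Σ|/2 = 46.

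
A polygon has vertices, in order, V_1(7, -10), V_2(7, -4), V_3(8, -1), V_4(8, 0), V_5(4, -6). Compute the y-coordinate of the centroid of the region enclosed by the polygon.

Apply Gauss's area formula. First the cross-terms c_i = x_i·y_{i+1} − x_{i+1}·y_i:
  42, 25, 8, -48, 2  ⇒  2A = 29, A = 14.5.
Then Σ (y_i + y_{i+1})·c_i = -465, so ȳ = -465 / (6·14.5) = -155/29.

-155/29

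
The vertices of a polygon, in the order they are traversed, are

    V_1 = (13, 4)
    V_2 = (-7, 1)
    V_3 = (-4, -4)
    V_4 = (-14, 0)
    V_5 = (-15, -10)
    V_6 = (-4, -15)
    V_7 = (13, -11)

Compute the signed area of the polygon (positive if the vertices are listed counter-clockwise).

388

Apply the surveyor's formula: 2A = Σ (x_i·y_{i+1} − x_{i+1}·y_i), indices taken mod 7.
V_1→V_2: (13)(1) − (-7)(4) = 41
V_2→V_3: (-7)(-4) − (-4)(1) = 32
V_3→V_4: (-4)(0) − (-14)(-4) = -56
V_4→V_5: (-14)(-10) − (-15)(0) = 140
V_5→V_6: (-15)(-15) − (-4)(-10) = 185
V_6→V_7: (-4)(-11) − (13)(-15) = 239
V_7→V_1: (13)(4) − (13)(-11) = 195
Σ = 776
Signed area = Σ/2 = 388 (positive ⇒ counter-clockwise traversal).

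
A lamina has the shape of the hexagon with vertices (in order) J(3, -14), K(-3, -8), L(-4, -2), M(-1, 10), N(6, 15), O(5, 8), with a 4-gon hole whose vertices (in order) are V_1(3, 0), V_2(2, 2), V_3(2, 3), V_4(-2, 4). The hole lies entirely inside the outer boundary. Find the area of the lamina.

Outer boundary:
Apply Gauss's area formula: 2A = Σ (x_i·y_{i+1} − x_{i+1}·y_i), indices taken mod 6.
Σ = (-66) + (-26) + (-42) + (-75) + (-27) + (-94) = -330
Area = |Σ|/2 = 165.
Hole:
Apply Gauss's area formula: 2A = Σ (x_i·y_{i+1} − x_{i+1}·y_i), indices taken mod 4.
Cross-terms: 6, 2, 14, -12  ⇒  Σ = 10
Area = |Σ|/2 = 5.
Net area = 165 − 5 = 160.

160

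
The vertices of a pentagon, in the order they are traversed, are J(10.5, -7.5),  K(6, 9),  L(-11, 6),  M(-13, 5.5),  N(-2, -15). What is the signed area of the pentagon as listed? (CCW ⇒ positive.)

335.25

Σ = (139.5) + (135) + (17.5) + (206) + (172.5) = 670.5
Signed area = Σ/2 = 335.25 (positive ⇒ counter-clockwise traversal).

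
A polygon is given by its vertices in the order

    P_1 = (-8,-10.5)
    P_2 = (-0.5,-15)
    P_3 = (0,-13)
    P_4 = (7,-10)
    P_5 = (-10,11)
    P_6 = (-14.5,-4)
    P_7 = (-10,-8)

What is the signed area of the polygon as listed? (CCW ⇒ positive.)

252.875

Σ = (114.75) + (6.5) + (91) + (-23) + (199.5) + (76) + (41) = 505.75
Signed area = Σ/2 = 252.875 (positive ⇒ counter-clockwise traversal).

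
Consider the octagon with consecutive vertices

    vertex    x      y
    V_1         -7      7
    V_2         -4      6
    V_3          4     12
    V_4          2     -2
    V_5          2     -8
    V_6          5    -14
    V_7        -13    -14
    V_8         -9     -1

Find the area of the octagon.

276.5

V_1→V_2: (-7)(6) − (-4)(7) = -14
V_2→V_3: (-4)(12) − (4)(6) = -72
V_3→V_4: (4)(-2) − (2)(12) = -32
V_4→V_5: (2)(-8) − (2)(-2) = -12
V_5→V_6: (2)(-14) − (5)(-8) = 12
V_6→V_7: (5)(-14) − (-13)(-14) = -252
V_7→V_8: (-13)(-1) − (-9)(-14) = -113
V_8→V_1: (-9)(7) − (-7)(-1) = -70
Σ = -553
Area = |Σ|/2 = 276.5.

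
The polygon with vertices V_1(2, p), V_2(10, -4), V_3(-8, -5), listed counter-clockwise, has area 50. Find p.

The doubled signed area Σ (x_i y_{i+1} − x_{i+1} y_i) is linear in p.
With p=0 it equals -80; the coefficient of p is -18 (from the two edges through V_1).
So -18·p + -80 = 2·50 = 100 ⇒ p = -10.

-10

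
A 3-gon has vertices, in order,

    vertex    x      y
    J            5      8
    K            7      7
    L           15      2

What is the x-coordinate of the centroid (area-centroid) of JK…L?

Apply the shoelace formula. First the cross-terms c_i = x_i·y_{i+1} − x_{i+1}·y_i:
  -21, -91, 110  ⇒  2A = -2, A = -1.
Then Σ (x_i + x_{i+1})·c_i = -54, so x̄ = -54 / (6·(-1)) = 9.

9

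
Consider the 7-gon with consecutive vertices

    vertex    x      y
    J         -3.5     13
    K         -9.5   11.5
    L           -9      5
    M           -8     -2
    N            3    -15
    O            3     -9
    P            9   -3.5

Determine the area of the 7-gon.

Σ = (83.25) + (56) + (58) + (126) + (18) + (70.5) + (104.75) = 516.5
Area = |Σ|/2 = 258.25.

258.25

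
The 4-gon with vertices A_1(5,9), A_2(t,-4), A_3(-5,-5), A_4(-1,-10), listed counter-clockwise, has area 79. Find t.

-8

The doubled signed area Σ (x_i y_{i+1} − x_{i+1} y_i) is linear in t.
With t=0 it equals 46; the coefficient of t is -14 (from the two edges through A_2).
So -14·t + 46 = 2·79 = 158 ⇒ t = -8.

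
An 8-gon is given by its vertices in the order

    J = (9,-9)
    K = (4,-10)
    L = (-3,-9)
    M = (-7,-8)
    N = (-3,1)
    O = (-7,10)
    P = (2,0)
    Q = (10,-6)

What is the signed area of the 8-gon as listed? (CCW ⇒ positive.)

Apply Gauss's area formula: 2A = Σ (x_i·y_{i+1} − x_{i+1}·y_i), indices taken mod 8.
Σ = (-54) + (-66) + (-39) + (-31) + (-23) + (-20) + (-12) + (-36) = -281
Signed area = Σ/2 = -140.5 (negative ⇒ clockwise traversal).

-140.5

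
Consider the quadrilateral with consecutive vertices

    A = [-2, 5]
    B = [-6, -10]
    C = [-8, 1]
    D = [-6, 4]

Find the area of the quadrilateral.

Apply the shoelace formula: 2A = Σ (x_i·y_{i+1} − x_{i+1}·y_i), indices taken mod 4.
Σ = (50) + (-86) + (-26) + (-22) = -84
Area = |Σ|/2 = 42.

42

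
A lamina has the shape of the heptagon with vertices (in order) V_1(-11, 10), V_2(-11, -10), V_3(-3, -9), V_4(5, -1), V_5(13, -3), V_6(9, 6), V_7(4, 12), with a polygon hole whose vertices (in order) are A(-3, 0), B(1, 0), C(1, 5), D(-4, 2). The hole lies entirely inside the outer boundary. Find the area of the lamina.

Outer boundary:
Σ = (220) + (69) + (48) + (-2) + (105) + (84) + (172) = 696
Area = |Σ|/2 = 348.
Hole:
Apply the surveyor's formula: 2A = Σ (x_i·y_{i+1} − x_{i+1}·y_i), indices taken mod 4.
Cross-terms: 0, 5, 22, 6  ⇒  Σ = 33
Area = |Σ|/2 = 16.5.
Net area = 348 − 16.5 = 331.5.

331.5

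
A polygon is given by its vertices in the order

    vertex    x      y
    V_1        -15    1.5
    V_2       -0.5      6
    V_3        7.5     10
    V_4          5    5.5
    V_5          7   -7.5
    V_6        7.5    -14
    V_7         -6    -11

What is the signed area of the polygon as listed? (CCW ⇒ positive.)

Σ = (-89.25) + (-50) + (-8.75) + (-76) + (-41.75) + (-166.5) + (-174) = -606.25
Signed area = Σ/2 = -303.125 (negative ⇒ clockwise traversal).

-303.125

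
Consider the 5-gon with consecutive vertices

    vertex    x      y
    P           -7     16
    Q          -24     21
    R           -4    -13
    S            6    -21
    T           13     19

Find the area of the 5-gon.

761.5

Apply the shoelace (surveyor's) formula: 2A = Σ (x_i·y_{i+1} − x_{i+1}·y_i), indices taken mod 5.
Cross-terms: 237, 396, 162, 387, 341  ⇒  Σ = 1523
Area = |Σ|/2 = 761.5.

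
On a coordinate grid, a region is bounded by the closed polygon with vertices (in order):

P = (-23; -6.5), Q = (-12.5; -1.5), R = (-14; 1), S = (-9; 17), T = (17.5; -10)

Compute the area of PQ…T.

Apply the surveyor's formula: 2A = Σ (x_i·y_{i+1} − x_{i+1}·y_i), indices taken mod 5.
P→Q: (-23)(-1.5) − (-12.5)(-6.5) = -46.75
Q→R: (-12.5)(1) − (-14)(-1.5) = -33.5
R→S: (-14)(17) − (-9)(1) = -229
S→T: (-9)(-10) − (17.5)(17) = -207.5
T→P: (17.5)(-6.5) − (-23)(-10) = -343.75
Σ = -860.5
Area = |Σ|/2 = 430.25.

430.25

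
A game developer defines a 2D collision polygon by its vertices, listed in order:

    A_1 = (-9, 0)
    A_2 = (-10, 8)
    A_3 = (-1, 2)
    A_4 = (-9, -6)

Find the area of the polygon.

57

Apply the shoelace (surveyor's) formula: 2A = Σ (x_i·y_{i+1} − x_{i+1}·y_i), indices taken mod 4.
Σ = (-72) + (-12) + (24) + (-54) = -114
Area = |Σ|/2 = 57.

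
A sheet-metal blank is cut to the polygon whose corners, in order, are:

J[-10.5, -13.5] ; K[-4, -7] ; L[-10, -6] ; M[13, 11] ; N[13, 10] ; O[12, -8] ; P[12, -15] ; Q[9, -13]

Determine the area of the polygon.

Cross-terms: 19.5, -46, -32, -13, -224, -84, -21, -258  ⇒  Σ = -658.5
Area = |Σ|/2 = 329.25.

329.25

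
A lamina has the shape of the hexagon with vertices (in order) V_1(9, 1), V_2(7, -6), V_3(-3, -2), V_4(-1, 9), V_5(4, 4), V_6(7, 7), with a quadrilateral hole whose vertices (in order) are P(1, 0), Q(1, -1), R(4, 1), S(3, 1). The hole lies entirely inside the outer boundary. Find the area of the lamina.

107

Outer boundary:
Apply Gauss's area formula: 2A = Σ (x_i·y_{i+1} − x_{i+1}·y_i), indices taken mod 6.
Σ = (-61) + (-32) + (-29) + (-40) + (0) + (-56) = -218
Area = |Σ|/2 = 109.
Hole:
Apply the shoelace (surveyor's) formula: 2A = Σ (x_i·y_{i+1} − x_{i+1}·y_i), indices taken mod 4.
Σ = (-1) + (5) + (1) + (-1) = 4
Area = |Σ|/2 = 2.
Net area = 109 − 2 = 107.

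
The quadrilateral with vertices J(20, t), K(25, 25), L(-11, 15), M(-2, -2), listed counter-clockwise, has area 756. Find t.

-10

The doubled signed area Σ (x_i y_{i+1} − x_{i+1} y_i) is linear in t.
With t=0 it equals 1242; the coefficient of t is -27 (from the two edges through J).
So -27·t + 1242 = 2·756 = 1512 ⇒ t = -10.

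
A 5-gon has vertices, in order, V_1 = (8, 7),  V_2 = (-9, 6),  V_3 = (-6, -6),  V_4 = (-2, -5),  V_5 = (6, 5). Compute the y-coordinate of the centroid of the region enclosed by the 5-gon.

Apply the shoelace formula. First the cross-terms c_i = x_i·y_{i+1} − x_{i+1}·y_i:
  111, 90, 18, 20, 2  ⇒  2A = 241, A = 120.5.
Then Σ (y_i + y_{i+1})·c_i = 1269, so ȳ = 1269 / (6·120.5) = 423/241.

423/241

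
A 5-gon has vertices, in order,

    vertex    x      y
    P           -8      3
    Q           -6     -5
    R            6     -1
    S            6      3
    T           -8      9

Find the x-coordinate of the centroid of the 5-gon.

-362/183

Apply the shoelace (surveyor's) formula. First the cross-terms c_i = x_i·y_{i+1} − x_{i+1}·y_i:
  58, 36, 24, 78, 48  ⇒  2A = 244, A = 122.
Then Σ (x_i + x_{i+1})·c_i = -1448, so x̄ = -1448 / (6·122) = -362/183.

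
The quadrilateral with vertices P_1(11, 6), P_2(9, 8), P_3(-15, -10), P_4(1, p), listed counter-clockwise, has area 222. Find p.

Write out the shoelace sum; only the two edges meeting at P_4 involve p:
2·Area = [((-15)·p − 1·(-10)) + (1·6 − 11·p)] + 64
       = -26·p + 80 = 444
⇒ p = -14.

-14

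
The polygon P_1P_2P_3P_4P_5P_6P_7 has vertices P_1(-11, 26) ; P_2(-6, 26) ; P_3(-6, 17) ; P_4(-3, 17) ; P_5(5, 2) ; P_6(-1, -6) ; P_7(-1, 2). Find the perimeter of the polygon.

78

|P_1P_2| = √((5)² + (0)²) = √25 = 5
|P_2P_3| = √((0)² + (-9)²) = √81 = 9
|P_3P_4| = √((3)² + (0)²) = √9 = 3
|P_4P_5| = √((8)² + (-15)²) = √289 = 17
|P_5P_6| = √((-6)² + (-8)²) = √100 = 10
|P_6P_7| = √((0)² + (8)²) = √64 = 8
|P_7P_1| = √((-10)² + (24)²) = √676 = 26
Perimeter = 5 + 9 + 3 + 17 + 10 + 8 + 26 = 78.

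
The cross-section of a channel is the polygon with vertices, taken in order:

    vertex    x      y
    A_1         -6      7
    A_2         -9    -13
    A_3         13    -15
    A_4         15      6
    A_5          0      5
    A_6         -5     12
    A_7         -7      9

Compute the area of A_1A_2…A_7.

446

Apply the shoelace formula: 2A = Σ (x_i·y_{i+1} − x_{i+1}·y_i), indices taken mod 7.
Σ = (141) + (304) + (303) + (75) + (25) + (39) + (5) = 892
Area = |Σ|/2 = 446.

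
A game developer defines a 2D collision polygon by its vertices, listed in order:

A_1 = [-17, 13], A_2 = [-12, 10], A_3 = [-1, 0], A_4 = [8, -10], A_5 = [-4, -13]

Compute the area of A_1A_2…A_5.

Cross-terms: -14, 10, 10, -144, -273  ⇒  Σ = -411
Area = |Σ|/2 = 205.5.

205.5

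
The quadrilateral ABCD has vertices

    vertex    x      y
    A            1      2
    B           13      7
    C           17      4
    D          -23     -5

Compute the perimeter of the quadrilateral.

|AB| = √((12)² + (5)²) = √169 = 13
|BC| = √((4)² + (-3)²) = √25 = 5
|CD| = √((-40)² + (-9)²) = √1681 = 41
|DA| = √((24)² + (7)²) = √625 = 25
Perimeter = 13 + 5 + 41 + 25 = 84.

84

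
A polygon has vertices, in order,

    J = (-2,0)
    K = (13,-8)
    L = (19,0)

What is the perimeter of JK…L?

48

|JK| = √((15)² + (-8)²) = √289 = 17
|KL| = √((6)² + (8)²) = √100 = 10
|LJ| = √((-21)² + (0)²) = √441 = 21
Perimeter = 17 + 10 + 21 = 48.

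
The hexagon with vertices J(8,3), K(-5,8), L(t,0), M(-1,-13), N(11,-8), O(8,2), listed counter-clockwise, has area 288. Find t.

-12

The doubled signed area Σ (x_i y_{i+1} − x_{i+1} y_i) is linear in t.
With t=0 it equals 324; the coefficient of t is -21 (from the two edges through L).
So -21·t + 324 = 2·288 = 576 ⇒ t = -12.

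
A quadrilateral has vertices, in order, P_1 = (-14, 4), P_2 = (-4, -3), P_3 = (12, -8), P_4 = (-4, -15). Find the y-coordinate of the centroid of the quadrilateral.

-278/39

Apply the shoelace formula. First the cross-terms c_i = x_i·y_{i+1} − x_{i+1}·y_i:
  58, 68, -212, -226  ⇒  2A = -312, A = -156.
Then Σ (y_i + y_{i+1})·c_i = 6672, so ȳ = 6672 / (6·(-156)) = -278/39.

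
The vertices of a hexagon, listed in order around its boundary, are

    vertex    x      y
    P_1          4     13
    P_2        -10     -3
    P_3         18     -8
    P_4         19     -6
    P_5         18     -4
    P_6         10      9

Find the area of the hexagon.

312

Cross-terms: 118, 134, 44, 32, 202, 94  ⇒  Σ = 624
Area = |Σ|/2 = 312.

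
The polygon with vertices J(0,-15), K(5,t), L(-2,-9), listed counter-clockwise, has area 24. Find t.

-6

The doubled signed area Σ (x_i y_{i+1} − x_{i+1} y_i) is linear in t.
With t=0 it equals 60; the coefficient of t is 2 (from the two edges through K).
So 2·t + 60 = 2·24 = 48 ⇒ t = -6.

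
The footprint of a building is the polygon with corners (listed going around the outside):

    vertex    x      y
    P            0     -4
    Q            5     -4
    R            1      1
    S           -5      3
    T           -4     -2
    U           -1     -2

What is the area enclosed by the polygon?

Apply Gauss's area formula: 2A = Σ (x_i·y_{i+1} − x_{i+1}·y_i), indices taken mod 6.
Σ = (20) + (9) + (8) + (22) + (6) + (4) = 69
Area = |Σ|/2 = 34.5.

34.5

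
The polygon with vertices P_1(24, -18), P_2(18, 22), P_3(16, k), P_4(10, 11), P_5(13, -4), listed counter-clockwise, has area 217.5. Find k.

10

The doubled signed area Σ (x_i y_{i+1} − x_{i+1} y_i) is linear in k.
With k=0 it equals 355; the coefficient of k is 8 (from the two edges through P_3).
So 8·k + 355 = 2·217.5 = 435 ⇒ k = 10.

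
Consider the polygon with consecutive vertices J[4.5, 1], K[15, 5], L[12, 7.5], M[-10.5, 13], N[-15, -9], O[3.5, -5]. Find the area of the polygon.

358.375

Σ = (7.5) + (52.5) + (234.75) + (289.5) + (106.5) + (26) = 716.75
Area = |Σ|/2 = 358.375.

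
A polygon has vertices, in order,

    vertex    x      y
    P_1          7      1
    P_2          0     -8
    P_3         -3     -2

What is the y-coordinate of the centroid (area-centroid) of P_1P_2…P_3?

Apply the shoelace (surveyor's) formula. First the cross-terms c_i = x_i·y_{i+1} − x_{i+1}·y_i:
  -56, -24, 11  ⇒  2A = -69, A = -34.5.
Then Σ (y_i + y_{i+1})·c_i = 621, so ȳ = 621 / (6·(-34.5)) = -3.

-3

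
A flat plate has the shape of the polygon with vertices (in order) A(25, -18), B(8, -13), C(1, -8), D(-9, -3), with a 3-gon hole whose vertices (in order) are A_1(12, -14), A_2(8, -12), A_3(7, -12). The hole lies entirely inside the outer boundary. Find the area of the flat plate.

34

Outer boundary:
Σ = (-181) + (-51) + (-75) + (237) = -70
Area = |Σ|/2 = 35.
Hole:
Σ = (-32) + (-12) + (46) = 2
Area = |Σ|/2 = 1.
Net area = 35 − 1 = 34.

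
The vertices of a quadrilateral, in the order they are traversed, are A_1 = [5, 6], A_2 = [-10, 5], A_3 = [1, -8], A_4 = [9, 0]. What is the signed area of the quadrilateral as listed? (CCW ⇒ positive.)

143

Apply the surveyor's formula: 2A = Σ (x_i·y_{i+1} − x_{i+1}·y_i), indices taken mod 4.
Σ = (85) + (75) + (72) + (54) = 286
Signed area = Σ/2 = 143 (positive ⇒ counter-clockwise traversal).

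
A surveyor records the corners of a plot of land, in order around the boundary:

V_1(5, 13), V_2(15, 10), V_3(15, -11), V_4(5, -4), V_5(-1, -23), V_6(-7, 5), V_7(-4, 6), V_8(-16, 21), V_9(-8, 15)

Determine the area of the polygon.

Σ = (-145) + (-315) + (-5) + (-119) + (-166) + (-22) + (12) + (-72) + (-179) = -1011
Area = |Σ|/2 = 505.5.

505.5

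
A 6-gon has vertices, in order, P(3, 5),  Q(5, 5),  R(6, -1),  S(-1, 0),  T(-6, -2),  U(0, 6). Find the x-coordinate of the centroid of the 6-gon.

23/21

Apply the shoelace (surveyor's) formula. First the cross-terms c_i = x_i·y_{i+1} − x_{i+1}·y_i:
  -10, -35, -1, 2, -36, -18  ⇒  2A = -98, A = -49.
Then Σ (x_i + x_{i+1})·c_i = -322, so x̄ = -322 / (6·(-49)) = 23/21.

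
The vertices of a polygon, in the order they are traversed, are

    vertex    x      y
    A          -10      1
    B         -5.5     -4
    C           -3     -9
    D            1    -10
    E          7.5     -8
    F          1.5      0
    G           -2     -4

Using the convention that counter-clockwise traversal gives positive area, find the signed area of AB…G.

76.5

Apply the shoelace (surveyor's) formula: 2A = Σ (x_i·y_{i+1} − x_{i+1}·y_i), indices taken mod 7.
Cross-terms: 45.5, 37.5, 39, 67, 12, -6, -42  ⇒  Σ = 153
Signed area = Σ/2 = 76.5 (positive ⇒ counter-clockwise traversal).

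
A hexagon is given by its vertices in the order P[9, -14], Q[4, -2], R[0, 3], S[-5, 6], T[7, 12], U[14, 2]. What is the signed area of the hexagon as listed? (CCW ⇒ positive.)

Apply the shoelace formula: 2A = Σ (x_i·y_{i+1} − x_{i+1}·y_i), indices taken mod 6.
Σ = (38) + (12) + (15) + (-102) + (-154) + (-214) = -405
Signed area = Σ/2 = -202.5 (negative ⇒ clockwise traversal).

-202.5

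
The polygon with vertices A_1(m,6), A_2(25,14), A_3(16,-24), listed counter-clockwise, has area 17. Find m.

24

The doubled signed area Σ (x_i y_{i+1} − x_{i+1} y_i) is linear in m.
With m=0 it equals -878; the coefficient of m is 38 (from the two edges through A_1).
So 38·m + -878 = 2·17 = 34 ⇒ m = 24.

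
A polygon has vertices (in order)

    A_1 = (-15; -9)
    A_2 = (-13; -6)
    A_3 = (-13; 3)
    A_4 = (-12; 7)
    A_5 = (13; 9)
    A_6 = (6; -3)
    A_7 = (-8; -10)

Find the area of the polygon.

Apply the shoelace formula: 2A = Σ (x_i·y_{i+1} − x_{i+1}·y_i), indices taken mod 7.
Σ = (-27) + (-117) + (-55) + (-199) + (-93) + (-84) + (-78) = -653
Area = |Σ|/2 = 326.5.

326.5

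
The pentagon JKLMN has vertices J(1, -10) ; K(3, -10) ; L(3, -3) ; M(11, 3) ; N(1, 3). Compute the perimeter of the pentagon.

42

|JK| = √((2)² + (0)²) = √4 = 2
|KL| = √((0)² + (7)²) = √49 = 7
|LM| = √((8)² + (6)²) = √100 = 10
|MN| = √((-10)² + (0)²) = √100 = 10
|NJ| = √((0)² + (-13)²) = √169 = 13
Perimeter = 2 + 7 + 10 + 10 + 13 = 42.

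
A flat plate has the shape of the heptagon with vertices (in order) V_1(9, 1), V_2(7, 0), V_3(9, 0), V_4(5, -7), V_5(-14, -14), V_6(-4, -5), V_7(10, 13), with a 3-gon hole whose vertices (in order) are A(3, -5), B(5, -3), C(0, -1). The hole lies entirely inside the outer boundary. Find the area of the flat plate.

Outer boundary:
Apply the shoelace (surveyor's) formula: 2A = Σ (x_i·y_{i+1} − x_{i+1}·y_i), indices taken mod 7.
Σ = (-7) + (0) + (-63) + (-168) + (14) + (-2) + (-107) = -333
Area = |Σ|/2 = 166.5.
Hole:
Σ = (16) + (-5) + (3) = 14
Area = |Σ|/2 = 7.
Net area = 166.5 − 7 = 159.5.

159.5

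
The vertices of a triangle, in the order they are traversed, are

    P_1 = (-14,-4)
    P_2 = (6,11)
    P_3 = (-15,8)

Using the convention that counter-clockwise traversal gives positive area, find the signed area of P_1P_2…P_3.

Cross-terms: -130, 213, 172  ⇒  Σ = 255
Signed area = Σ/2 = 127.5 (positive ⇒ counter-clockwise traversal).

127.5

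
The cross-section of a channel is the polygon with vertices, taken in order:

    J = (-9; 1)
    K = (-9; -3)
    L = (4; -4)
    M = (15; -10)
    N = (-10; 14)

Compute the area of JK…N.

165

Apply the surveyor's formula: 2A = Σ (x_i·y_{i+1} − x_{i+1}·y_i), indices taken mod 5.
Σ = (36) + (48) + (20) + (110) + (116) = 330
Area = |Σ|/2 = 165.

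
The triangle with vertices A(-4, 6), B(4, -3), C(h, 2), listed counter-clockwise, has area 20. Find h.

Write out the shoelace sum; only the two edges meeting at C involve h:
2·Area = [(4·2 − h·(-3)) + (h·6 − (-4)·2)] + -12
       = 9·h + 4 = 40
⇒ h = 4.

4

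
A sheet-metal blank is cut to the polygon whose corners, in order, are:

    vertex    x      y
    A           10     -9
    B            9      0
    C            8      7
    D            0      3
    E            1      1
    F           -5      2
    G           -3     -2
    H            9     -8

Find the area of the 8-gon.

114.5

Σ = (81) + (63) + (24) + (-3) + (7) + (16) + (42) + (-1) = 229
Area = |Σ|/2 = 114.5.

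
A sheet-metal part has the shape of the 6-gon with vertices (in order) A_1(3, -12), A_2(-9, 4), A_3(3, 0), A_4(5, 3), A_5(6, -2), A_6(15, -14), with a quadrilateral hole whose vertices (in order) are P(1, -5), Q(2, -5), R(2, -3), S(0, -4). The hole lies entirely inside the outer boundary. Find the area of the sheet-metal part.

157

Outer boundary:
Apply the shoelace (surveyor's) formula: 2A = Σ (x_i·y_{i+1} − x_{i+1}·y_i), indices taken mod 6.
Cross-terms: -96, -12, 9, -28, -54, -138  ⇒  Σ = -319
Area = |Σ|/2 = 159.5.
Hole:
Apply Gauss's area formula: 2A = Σ (x_i·y_{i+1} − x_{i+1}·y_i), indices taken mod 4.
Σ = (5) + (4) + (-8) + (4) = 5
Area = |Σ|/2 = 2.5.
Net area = 159.5 − 2.5 = 157.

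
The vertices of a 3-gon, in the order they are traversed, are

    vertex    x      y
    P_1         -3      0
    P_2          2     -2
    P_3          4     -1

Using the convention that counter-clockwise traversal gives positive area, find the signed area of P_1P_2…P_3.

Apply Gauss's area formula: 2A = Σ (x_i·y_{i+1} − x_{i+1}·y_i), indices taken mod 3.
P_1→P_2: (-3)(-2) − (2)(0) = 6
P_2→P_3: (2)(-1) − (4)(-2) = 6
P_3→P_1: (4)(0) − (-3)(-1) = -3
Σ = 9
Signed area = Σ/2 = 4.5 (positive ⇒ counter-clockwise traversal).

4.5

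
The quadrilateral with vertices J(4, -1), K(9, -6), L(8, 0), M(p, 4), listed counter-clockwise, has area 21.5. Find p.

The doubled signed area Σ (x_i y_{i+1} − x_{i+1} y_i) is linear in p.
With p=0 it equals 49; the coefficient of p is -1 (from the two edges through M).
So -1·p + 49 = 2·21.5 = 43 ⇒ p = 6.

6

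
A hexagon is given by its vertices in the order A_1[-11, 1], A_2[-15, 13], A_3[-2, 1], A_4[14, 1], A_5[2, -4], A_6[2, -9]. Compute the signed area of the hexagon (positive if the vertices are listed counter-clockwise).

-149

Apply the surveyor's formula: 2A = Σ (x_i·y_{i+1} − x_{i+1}·y_i), indices taken mod 6.
Σ = (-128) + (11) + (-16) + (-58) + (-10) + (-97) = -298
Signed area = Σ/2 = -149 (negative ⇒ clockwise traversal).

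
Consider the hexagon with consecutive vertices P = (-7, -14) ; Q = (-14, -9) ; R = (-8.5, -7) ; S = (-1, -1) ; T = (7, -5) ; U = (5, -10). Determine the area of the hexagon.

Apply the surveyor's formula: 2A = Σ (x_i·y_{i+1} − x_{i+1}·y_i), indices taken mod 6.
Σ = (-133) + (21.5) + (1.5) + (12) + (-45) + (-140) = -283
Area = |Σ|/2 = 141.5.

141.5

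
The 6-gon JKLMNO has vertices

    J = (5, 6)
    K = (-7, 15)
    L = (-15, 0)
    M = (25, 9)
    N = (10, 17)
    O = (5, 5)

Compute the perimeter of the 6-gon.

104

|JK| = √((-12)² + (9)²) = √225 = 15
|KL| = √((-8)² + (-15)²) = √289 = 17
|LM| = √((40)² + (9)²) = √1681 = 41
|MN| = √((-15)² + (8)²) = √289 = 17
|NO| = √((-5)² + (-12)²) = √169 = 13
|OJ| = √((0)² + (1)²) = √1 = 1
Perimeter = 15 + 17 + 41 + 17 + 13 + 1 = 104.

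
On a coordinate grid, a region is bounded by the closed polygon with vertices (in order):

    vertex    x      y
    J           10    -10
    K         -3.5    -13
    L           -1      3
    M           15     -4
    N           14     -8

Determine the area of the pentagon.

J→K: (10)(-13) − (-3.5)(-10) = -165
K→L: (-3.5)(3) − (-1)(-13) = -23.5
L→M: (-1)(-4) − (15)(3) = -41
M→N: (15)(-8) − (14)(-4) = -64
N→J: (14)(-10) − (10)(-8) = -60
Σ = -353.5
Area = |Σ|/2 = 176.75.

176.75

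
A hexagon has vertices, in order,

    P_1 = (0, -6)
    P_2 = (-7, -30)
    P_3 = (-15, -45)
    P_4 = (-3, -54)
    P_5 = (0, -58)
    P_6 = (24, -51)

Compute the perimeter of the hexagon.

|P_1P_2| = √((-7)² + (-24)²) = √625 = 25
|P_2P_3| = √((-8)² + (-15)²) = √289 = 17
|P_3P_4| = √((12)² + (-9)²) = √225 = 15
|P_4P_5| = √((3)² + (-4)²) = √25 = 5
|P_5P_6| = √((24)² + (7)²) = √625 = 25
|P_6P_1| = √((-24)² + (45)²) = √2601 = 51
Perimeter = 25 + 17 + 15 + 5 + 25 + 51 = 138.

138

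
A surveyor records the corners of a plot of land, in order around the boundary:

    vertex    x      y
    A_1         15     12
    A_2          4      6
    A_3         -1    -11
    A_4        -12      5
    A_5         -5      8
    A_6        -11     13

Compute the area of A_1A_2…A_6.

A_1→A_2: (15)(6) − (4)(12) = 42
A_2→A_3: (4)(-11) − (-1)(6) = -38
A_3→A_4: (-1)(5) − (-12)(-11) = -137
A_4→A_5: (-12)(8) − (-5)(5) = -71
A_5→A_6: (-5)(13) − (-11)(8) = 23
A_6→A_1: (-11)(12) − (15)(13) = -327
Σ = -508
Area = |Σ|/2 = 254.

254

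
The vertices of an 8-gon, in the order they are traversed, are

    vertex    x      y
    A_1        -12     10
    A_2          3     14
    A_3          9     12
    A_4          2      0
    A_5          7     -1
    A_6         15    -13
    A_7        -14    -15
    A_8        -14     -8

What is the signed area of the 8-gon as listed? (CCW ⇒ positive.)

-565.5

Apply the shoelace (surveyor's) formula: 2A = Σ (x_i·y_{i+1} − x_{i+1}·y_i), indices taken mod 8.
Σ = (-198) + (-90) + (-24) + (-2) + (-76) + (-407) + (-98) + (-236) = -1131
Signed area = Σ/2 = -565.5 (negative ⇒ clockwise traversal).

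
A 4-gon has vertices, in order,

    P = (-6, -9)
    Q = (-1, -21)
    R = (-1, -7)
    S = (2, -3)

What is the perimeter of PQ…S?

42

|PQ| = √((5)² + (-12)²) = √169 = 13
|QR| = √((0)² + (14)²) = √196 = 14
|RS| = √((3)² + (4)²) = √25 = 5
|SP| = √((-8)² + (-6)²) = √100 = 10
Perimeter = 13 + 14 + 5 + 10 = 42.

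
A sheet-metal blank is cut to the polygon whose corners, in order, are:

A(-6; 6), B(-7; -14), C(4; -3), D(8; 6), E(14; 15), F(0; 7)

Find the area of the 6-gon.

213.5

A→B: (-6)(-14) − (-7)(6) = 126
B→C: (-7)(-3) − (4)(-14) = 77
C→D: (4)(6) − (8)(-3) = 48
D→E: (8)(15) − (14)(6) = 36
E→F: (14)(7) − (0)(15) = 98
F→A: (0)(6) − (-6)(7) = 42
Σ = 427
Area = |Σ|/2 = 213.5.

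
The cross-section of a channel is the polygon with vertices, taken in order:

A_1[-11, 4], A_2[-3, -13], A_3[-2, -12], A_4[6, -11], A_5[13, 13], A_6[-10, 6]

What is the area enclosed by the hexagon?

Apply the surveyor's formula: 2A = Σ (x_i·y_{i+1} − x_{i+1}·y_i), indices taken mod 6.
Σ = (155) + (10) + (94) + (221) + (208) + (26) = 714
Area = |Σ|/2 = 357.

357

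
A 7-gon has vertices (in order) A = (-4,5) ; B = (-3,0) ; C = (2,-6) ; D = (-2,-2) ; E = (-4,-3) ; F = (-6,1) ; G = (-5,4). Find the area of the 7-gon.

Σ = (15) + (18) + (-16) + (-2) + (-22) + (-19) + (-9) = -35
Area = |Σ|/2 = 17.5.

17.5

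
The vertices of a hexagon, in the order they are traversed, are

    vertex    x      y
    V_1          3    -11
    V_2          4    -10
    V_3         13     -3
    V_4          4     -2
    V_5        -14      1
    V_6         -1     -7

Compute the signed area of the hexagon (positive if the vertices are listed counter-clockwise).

112.5

Σ = (14) + (118) + (-14) + (-24) + (99) + (32) = 225
Signed area = Σ/2 = 112.5 (positive ⇒ counter-clockwise traversal).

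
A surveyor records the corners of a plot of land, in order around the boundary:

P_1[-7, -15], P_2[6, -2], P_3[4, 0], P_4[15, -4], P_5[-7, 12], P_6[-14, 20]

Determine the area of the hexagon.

Cross-terms: 104, 8, -16, 152, 28, 350  ⇒  Σ = 626
Area = |Σ|/2 = 313.

313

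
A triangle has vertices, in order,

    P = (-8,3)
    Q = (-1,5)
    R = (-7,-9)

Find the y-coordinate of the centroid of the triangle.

-1/3

Apply the surveyor's formula. First the cross-terms c_i = x_i·y_{i+1} − x_{i+1}·y_i:
  -37, 44, -93  ⇒  2A = -86, A = -43.
Then Σ (y_i + y_{i+1})·c_i = 86, so ȳ = 86 / (6·(-43)) = -1/3.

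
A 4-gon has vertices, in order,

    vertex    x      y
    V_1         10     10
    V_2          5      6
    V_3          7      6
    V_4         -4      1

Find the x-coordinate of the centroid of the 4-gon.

Apply the shoelace formula. First the cross-terms c_i = x_i·y_{i+1} − x_{i+1}·y_i:
  10, -12, 31, -50  ⇒  2A = -21, A = -10.5.
Then Σ (x_i + x_{i+1})·c_i = -201, so x̄ = -201 / (6·(-10.5)) = 67/21.

67/21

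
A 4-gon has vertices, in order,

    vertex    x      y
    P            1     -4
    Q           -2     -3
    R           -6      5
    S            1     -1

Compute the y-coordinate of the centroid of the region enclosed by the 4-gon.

-40/123

Apply Gauss's area formula. First the cross-terms c_i = x_i·y_{i+1} − x_{i+1}·y_i:
  -11, -28, 1, -3  ⇒  2A = -41, A = -20.5.
Then Σ (y_i + y_{i+1})·c_i = 40, so ȳ = 40 / (6·(-20.5)) = -40/123.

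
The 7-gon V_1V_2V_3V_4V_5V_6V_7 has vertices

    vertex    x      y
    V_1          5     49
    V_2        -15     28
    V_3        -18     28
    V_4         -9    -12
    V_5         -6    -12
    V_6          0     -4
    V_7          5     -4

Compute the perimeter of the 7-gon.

144

|V_1V_2| = √((-20)² + (-21)²) = √841 = 29
|V_2V_3| = √((-3)² + (0)²) = √9 = 3
|V_3V_4| = √((9)² + (-40)²) = √1681 = 41
|V_4V_5| = √((3)² + (0)²) = √9 = 3
|V_5V_6| = √((6)² + (8)²) = √100 = 10
|V_6V_7| = √((5)² + (0)²) = √25 = 5
|V_7V_1| = √((0)² + (53)²) = √2809 = 53
Perimeter = 29 + 3 + 41 + 3 + 10 + 5 + 53 = 144.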